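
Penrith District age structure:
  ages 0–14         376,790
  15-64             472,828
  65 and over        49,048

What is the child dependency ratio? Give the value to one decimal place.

Youth dependency ratio = 376,790 / 472,828 × 100 = 79.7

Youth dependency ratio: 79.7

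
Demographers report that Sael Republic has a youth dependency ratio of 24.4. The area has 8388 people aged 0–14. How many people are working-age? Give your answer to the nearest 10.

Working-age: 34380

Youth dependency ratio = youth / working-age × 100
24.4 = 8388 / W × 100
⇒ 34380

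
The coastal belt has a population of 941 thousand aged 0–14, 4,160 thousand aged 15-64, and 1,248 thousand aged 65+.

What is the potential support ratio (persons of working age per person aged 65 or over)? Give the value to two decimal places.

Potential support ratio: 3.33

Potential support ratio = 4,160 / 1,248 = 3.33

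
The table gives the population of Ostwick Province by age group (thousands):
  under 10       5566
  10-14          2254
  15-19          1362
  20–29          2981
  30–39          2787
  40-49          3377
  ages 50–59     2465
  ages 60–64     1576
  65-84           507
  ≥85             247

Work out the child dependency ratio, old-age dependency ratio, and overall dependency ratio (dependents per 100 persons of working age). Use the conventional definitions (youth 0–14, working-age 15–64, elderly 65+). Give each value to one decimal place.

0–14: 5566 + 2254 = 7820
15–64: 1362 + 2981 + 2787 + 3377 + 2465 + 1576 = 14548
65+: 507 + 247 = 754
Youth dependency ratio = 7820 / 14548 × 100 = 53.8
Old-age dependency ratio = 754 / 14548 × 100 = 5.2
Total dependency ratio = (7820 + 754) / 14548 × 100 = 8574 / 14548 × 100 = 58.9

Youth dependency ratio: 53.8
Old-age dependency ratio: 5.2
Total dependency ratio: 58.9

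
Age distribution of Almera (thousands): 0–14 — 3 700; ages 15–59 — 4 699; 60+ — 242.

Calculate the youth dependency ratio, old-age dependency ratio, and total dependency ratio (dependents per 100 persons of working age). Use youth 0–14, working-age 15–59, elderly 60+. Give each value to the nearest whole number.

Youth dependency ratio: 79
Old-age dependency ratio: 5
Total dependency ratio: 84

Youth dependency ratio = 3 700 / 4 699 × 100 = 79
Old-age dependency ratio = 242 / 4 699 × 100 = 5
Total dependency ratio = (3 700 + 242) / 4 699 × 100 = 3 942 / 4 699 × 100 = 84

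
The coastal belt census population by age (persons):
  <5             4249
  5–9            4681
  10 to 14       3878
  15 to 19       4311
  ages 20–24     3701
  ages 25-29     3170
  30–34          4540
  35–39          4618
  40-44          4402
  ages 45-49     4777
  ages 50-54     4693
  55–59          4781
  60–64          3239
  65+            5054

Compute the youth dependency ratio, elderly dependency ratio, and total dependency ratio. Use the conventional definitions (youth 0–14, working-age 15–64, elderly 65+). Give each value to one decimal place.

Youth dependency ratio: 30.3
Old-age dependency ratio: 12.0
Total dependency ratio: 42.3

0–14: 4249 + 4681 + 3878 = 12808
15–64: 4311 + 3701 + 3170 + 4540 + 4618 + 4402 + 4777 + 4693 + 4781 + 3239 = 42232
65+: 5054
Youth dependency ratio = 12808 / 42232 × 100 = 30.3
Old-age dependency ratio = 5054 / 42232 × 100 = 12.0
Total dependency ratio = (12808 + 5054) / 42232 × 100 = 17862 / 42232 × 100 = 42.3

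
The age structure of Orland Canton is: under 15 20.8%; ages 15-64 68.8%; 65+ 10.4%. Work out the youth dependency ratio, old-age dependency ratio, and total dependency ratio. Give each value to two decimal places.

Youth dependency ratio = 20.8 / 68.8 × 100 = 30.23
Old-age dependency ratio = 10.4 / 68.8 × 100 = 15.12
Total dependency ratio = (20.8 + 10.4) / 68.8 × 100 = 31.2 / 68.8 × 100 = 45.35

Youth dependency ratio: 30.23
Old-age dependency ratio: 15.12
Total dependency ratio: 45.35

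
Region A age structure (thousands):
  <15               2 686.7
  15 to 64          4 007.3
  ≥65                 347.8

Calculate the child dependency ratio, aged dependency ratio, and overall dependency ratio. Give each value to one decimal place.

Youth dependency ratio = 2 686.7 / 4 007.3 × 100 = 67.0
Old-age dependency ratio = 347.8 / 4 007.3 × 100 = 8.7
Total dependency ratio = (2 686.7 + 347.8) / 4 007.3 × 100 = 3 034.5 / 4 007.3 × 100 = 75.7

Youth dependency ratio: 67.0
Old-age dependency ratio: 8.7
Total dependency ratio: 75.7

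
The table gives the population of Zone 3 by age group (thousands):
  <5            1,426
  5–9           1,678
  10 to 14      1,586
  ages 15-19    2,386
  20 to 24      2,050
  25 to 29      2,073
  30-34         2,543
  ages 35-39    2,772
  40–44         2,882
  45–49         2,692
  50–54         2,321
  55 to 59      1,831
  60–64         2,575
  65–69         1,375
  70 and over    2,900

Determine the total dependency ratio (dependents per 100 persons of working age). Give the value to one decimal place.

Total dependency ratio: 37.2

0–14: 1,426 + 1,678 + 1,586 = 4,690
15–64: 2,386 + 2,050 + 2,073 + 2,543 + 2,772 + 2,882 + 2,692 + 2,321 + 1,831 + 2,575 = 24,125
65+: 1,375 + 2,900 = 4,275
Total dependency ratio = (4,690 + 4,275) / 24,125 × 100 = 8,965 / 24,125 × 100 = 37.2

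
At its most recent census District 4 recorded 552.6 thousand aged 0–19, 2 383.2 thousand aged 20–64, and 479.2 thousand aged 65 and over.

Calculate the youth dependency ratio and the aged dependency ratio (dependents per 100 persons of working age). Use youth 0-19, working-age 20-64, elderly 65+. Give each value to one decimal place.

Youth dependency ratio: 23.2
Old-age dependency ratio: 20.1

Youth dependency ratio = 552.6 / 2 383.2 × 100 = 23.2
Old-age dependency ratio = 479.2 / 2 383.2 × 100 = 20.1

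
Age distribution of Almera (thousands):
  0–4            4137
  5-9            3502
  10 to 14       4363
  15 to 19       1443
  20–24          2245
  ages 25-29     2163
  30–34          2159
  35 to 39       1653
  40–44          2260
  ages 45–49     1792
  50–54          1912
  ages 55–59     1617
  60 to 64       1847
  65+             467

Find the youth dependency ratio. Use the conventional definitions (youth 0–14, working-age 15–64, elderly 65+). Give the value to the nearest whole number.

0–14: 4137 + 3502 + 4363 = 12002
15–64: 1443 + 2245 + 2163 + 2159 + 1653 + 2260 + 1792 + 1912 + 1617 + 1847 = 19091
65+: 467
Youth dependency ratio = 12002 / 19091 × 100 = 63

Youth dependency ratio: 63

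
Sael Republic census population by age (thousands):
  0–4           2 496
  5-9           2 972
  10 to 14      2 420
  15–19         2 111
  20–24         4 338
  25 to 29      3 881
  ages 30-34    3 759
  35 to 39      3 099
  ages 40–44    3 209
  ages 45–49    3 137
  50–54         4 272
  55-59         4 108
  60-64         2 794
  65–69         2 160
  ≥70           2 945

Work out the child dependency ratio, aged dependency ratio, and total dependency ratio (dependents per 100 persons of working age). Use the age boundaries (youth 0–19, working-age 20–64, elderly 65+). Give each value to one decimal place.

0–19: 2 496 + 2 972 + 2 420 + 2 111 = 9 999
20–64: 4 338 + 3 881 + 3 759 + 3 099 + 3 209 + 3 137 + 4 272 + 4 108 + 2 794 = 32 597
65+: 2 160 + 2 945 = 5 105
Youth dependency ratio = 9 999 / 32 597 × 100 = 30.7
Old-age dependency ratio = 5 105 / 32 597 × 100 = 15.7
Total dependency ratio = (9 999 + 5 105) / 32 597 × 100 = 15 104 / 32 597 × 100 = 46.3

Youth dependency ratio: 30.7
Old-age dependency ratio: 15.7
Total dependency ratio: 46.3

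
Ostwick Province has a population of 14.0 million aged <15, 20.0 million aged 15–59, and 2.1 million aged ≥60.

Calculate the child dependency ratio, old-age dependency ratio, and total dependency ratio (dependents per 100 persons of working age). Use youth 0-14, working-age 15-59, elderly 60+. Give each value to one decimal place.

Youth dependency ratio: 70.0
Old-age dependency ratio: 10.5
Total dependency ratio: 80.5

Youth dependency ratio = 14.0 / 20.0 × 100 = 70.0
Old-age dependency ratio = 2.1 / 20.0 × 100 = 10.5
Total dependency ratio = (14.0 + 2.1) / 20.0 × 100 = 16.1 / 20.0 × 100 = 80.5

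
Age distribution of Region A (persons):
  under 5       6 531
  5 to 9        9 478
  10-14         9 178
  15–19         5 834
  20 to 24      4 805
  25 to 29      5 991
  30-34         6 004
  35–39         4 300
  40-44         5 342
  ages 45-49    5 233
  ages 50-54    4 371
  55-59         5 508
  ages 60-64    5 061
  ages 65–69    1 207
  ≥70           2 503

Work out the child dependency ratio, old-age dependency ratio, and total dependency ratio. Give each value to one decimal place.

0–14: 6 531 + 9 478 + 9 178 = 25 187
15–64: 5 834 + 4 805 + 5 991 + 6 004 + 4 300 + 5 342 + 5 233 + 4 371 + 5 508 + 5 061 = 52 449
65+: 1 207 + 2 503 = 3 710
Youth dependency ratio = 25 187 / 52 449 × 100 = 48.0
Old-age dependency ratio = 3 710 / 52 449 × 100 = 7.1
Total dependency ratio = (25 187 + 3 710) / 52 449 × 100 = 28 897 / 52 449 × 100 = 55.1

Youth dependency ratio: 48.0
Old-age dependency ratio: 7.1
Total dependency ratio: 55.1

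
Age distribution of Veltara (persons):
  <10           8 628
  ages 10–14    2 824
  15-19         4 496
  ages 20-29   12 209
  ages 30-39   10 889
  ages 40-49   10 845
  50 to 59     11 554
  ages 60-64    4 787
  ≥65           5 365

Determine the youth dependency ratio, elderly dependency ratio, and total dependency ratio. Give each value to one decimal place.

0–14: 8 628 + 2 824 = 11 452
15–64: 4 496 + 12 209 + 10 889 + 10 845 + 11 554 + 4 787 = 54 780
65+: 5 365
Youth dependency ratio = 11 452 / 54 780 × 100 = 20.9
Old-age dependency ratio = 5 365 / 54 780 × 100 = 9.8
Total dependency ratio = (11 452 + 5 365) / 54 780 × 100 = 16 817 / 54 780 × 100 = 30.7

Youth dependency ratio: 20.9
Old-age dependency ratio: 9.8
Total dependency ratio: 30.7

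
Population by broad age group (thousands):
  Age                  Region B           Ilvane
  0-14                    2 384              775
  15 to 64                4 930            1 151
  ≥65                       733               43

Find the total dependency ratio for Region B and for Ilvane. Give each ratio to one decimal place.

Region B: (2 384 + 733) / 4 930 × 100 = 3 117 / 4 930 × 100 = 63.2
Ilvane: (775 + 43) / 1 151 × 100 = 818 / 1 151 × 100 = 71.1

Region B: 63.2
Ilvane: 71.1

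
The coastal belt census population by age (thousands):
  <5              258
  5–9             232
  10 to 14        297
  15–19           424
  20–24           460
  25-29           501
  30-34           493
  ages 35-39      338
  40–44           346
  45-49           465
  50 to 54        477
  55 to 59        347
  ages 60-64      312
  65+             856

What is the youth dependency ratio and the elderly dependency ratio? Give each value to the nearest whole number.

Youth dependency ratio: 19
Old-age dependency ratio: 21

0–14: 258 + 232 + 297 = 787
15–64: 424 + 460 + 501 + 493 + 338 + 346 + 465 + 477 + 347 + 312 = 4163
65+: 856
Youth dependency ratio = 787 / 4163 × 100 = 19
Old-age dependency ratio = 856 / 4163 × 100 = 21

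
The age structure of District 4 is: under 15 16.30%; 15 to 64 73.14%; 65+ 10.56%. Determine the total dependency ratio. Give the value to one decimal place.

Total dependency ratio: 36.7

Total dependency ratio = (16.30 + 10.56) / 73.14 × 100 = 26.86 / 73.14 × 100 = 36.7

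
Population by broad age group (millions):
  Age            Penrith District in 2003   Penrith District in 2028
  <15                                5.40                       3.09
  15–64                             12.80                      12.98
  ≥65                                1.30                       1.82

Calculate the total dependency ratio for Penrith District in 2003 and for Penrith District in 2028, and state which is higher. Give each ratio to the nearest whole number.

Penrith District in 2003: (5.40 + 1.30) / 12.80 × 100 = 6.70 / 12.80 × 100 = 52
Penrith District in 2028: (3.09 + 1.82) / 12.98 × 100 = 4.91 / 12.98 × 100 = 38

Penrith District in 2003: 52
Penrith District in 2028: 38
Higher: Penrith District in 2003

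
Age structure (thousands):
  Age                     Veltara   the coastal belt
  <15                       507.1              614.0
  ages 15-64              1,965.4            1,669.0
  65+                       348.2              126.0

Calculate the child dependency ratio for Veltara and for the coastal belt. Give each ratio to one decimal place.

Veltara: 507.1 / 1,965.4 × 100 = 25.8
the coastal belt: 614.0 / 1,669.0 × 100 = 36.8

Veltara: 25.8
the coastal belt: 36.8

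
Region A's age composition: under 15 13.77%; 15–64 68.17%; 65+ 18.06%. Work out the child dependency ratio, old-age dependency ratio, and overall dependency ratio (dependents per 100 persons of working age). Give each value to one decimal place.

Youth dependency ratio: 20.2
Old-age dependency ratio: 26.5
Total dependency ratio: 46.7

Youth dependency ratio = 13.77 / 68.17 × 100 = 20.2
Old-age dependency ratio = 18.06 / 68.17 × 100 = 26.5
Total dependency ratio = (13.77 + 18.06) / 68.17 × 100 = 31.83 / 68.17 × 100 = 46.7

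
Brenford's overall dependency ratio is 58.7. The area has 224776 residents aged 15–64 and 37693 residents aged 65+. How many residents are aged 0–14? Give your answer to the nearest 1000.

Total dependency ratio = (youth + elderly) / working-age × 100
58.7 = (Y + 37693) / 224776 × 100
⇒ 94000

Aged 0–14: 94000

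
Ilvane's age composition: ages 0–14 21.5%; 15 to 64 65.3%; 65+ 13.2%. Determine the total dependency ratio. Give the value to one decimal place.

Total dependency ratio = (21.5 + 13.2) / 65.3 × 100 = 34.7 / 65.3 × 100 = 53.1

Total dependency ratio: 53.1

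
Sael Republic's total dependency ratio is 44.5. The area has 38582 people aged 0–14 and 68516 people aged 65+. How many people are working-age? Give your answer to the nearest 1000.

Total dependency ratio = (youth + elderly) / working-age × 100
44.5 = (38582 + 68516) / W × 100
⇒ 241000

Working-age: 241000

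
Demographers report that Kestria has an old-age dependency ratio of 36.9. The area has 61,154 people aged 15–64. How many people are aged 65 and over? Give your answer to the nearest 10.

Aged 65 and over: 22,570

Old-age dependency ratio = elderly / working-age × 100
36.9 = E / 61,154 × 100
⇒ 22,570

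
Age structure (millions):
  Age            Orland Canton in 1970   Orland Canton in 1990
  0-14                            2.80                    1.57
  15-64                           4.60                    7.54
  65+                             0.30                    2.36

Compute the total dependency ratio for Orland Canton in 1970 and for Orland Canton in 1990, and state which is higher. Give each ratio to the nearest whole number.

Orland Canton in 1970: (2.80 + 0.30) / 4.60 × 100 = 3.10 / 4.60 × 100 = 67
Orland Canton in 1990: (1.57 + 2.36) / 7.54 × 100 = 3.93 / 7.54 × 100 = 52

Orland Canton in 1970: 67
Orland Canton in 1990: 52
Higher: Orland Canton in 1970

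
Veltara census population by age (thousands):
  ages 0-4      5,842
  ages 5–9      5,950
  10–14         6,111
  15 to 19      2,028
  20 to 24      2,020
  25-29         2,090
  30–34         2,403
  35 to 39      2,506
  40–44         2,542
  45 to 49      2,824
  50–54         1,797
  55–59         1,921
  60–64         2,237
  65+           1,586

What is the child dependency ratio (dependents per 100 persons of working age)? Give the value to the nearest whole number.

Youth dependency ratio: 80

0–14: 5,842 + 5,950 + 6,111 = 17,903
15–64: 2,028 + 2,020 + 2,090 + 2,403 + 2,506 + 2,542 + 2,824 + 1,797 + 1,921 + 2,237 = 22,368
65+: 1,586
Youth dependency ratio = 17,903 / 22,368 × 100 = 80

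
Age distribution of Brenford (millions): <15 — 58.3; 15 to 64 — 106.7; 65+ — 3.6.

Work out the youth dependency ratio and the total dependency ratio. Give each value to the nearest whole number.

Youth dependency ratio: 55
Total dependency ratio: 58

Youth dependency ratio = 58.3 / 106.7 × 100 = 55
Total dependency ratio = (58.3 + 3.6) / 106.7 × 100 = 61.9 / 106.7 × 100 = 58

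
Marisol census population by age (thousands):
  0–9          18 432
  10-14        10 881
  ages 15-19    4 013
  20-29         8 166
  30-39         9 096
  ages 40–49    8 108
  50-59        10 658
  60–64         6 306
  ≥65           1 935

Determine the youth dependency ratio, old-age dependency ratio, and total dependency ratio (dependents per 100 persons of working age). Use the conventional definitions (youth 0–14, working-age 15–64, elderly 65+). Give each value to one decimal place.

0–14: 18 432 + 10 881 = 29 313
15–64: 4 013 + 8 166 + 9 096 + 8 108 + 10 658 + 6 306 = 46 347
65+: 1 935
Youth dependency ratio = 29 313 / 46 347 × 100 = 63.2
Old-age dependency ratio = 1 935 / 46 347 × 100 = 4.2
Total dependency ratio = (29 313 + 1 935) / 46 347 × 100 = 31 248 / 46 347 × 100 = 67.4

Youth dependency ratio: 63.2
Old-age dependency ratio: 4.2
Total dependency ratio: 67.4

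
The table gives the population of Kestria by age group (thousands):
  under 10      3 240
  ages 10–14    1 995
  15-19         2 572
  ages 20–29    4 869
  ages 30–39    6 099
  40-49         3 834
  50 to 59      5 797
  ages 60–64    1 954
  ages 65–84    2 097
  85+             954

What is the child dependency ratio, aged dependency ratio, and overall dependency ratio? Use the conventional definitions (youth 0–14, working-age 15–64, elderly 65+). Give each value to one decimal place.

0–14: 3 240 + 1 995 = 5 235
15–64: 2 572 + 4 869 + 6 099 + 3 834 + 5 797 + 1 954 = 25 125
65+: 2 097 + 954 = 3 051
Youth dependency ratio = 5 235 / 25 125 × 100 = 20.8
Old-age dependency ratio = 3 051 / 25 125 × 100 = 12.1
Total dependency ratio = (5 235 + 3 051) / 25 125 × 100 = 8 286 / 25 125 × 100 = 33.0

Youth dependency ratio: 20.8
Old-age dependency ratio: 12.1
Total dependency ratio: 33.0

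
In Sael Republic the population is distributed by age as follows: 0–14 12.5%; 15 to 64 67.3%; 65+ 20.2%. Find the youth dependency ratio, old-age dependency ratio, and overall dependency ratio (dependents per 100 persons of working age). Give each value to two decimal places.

Youth dependency ratio = 12.5 / 67.3 × 100 = 18.57
Old-age dependency ratio = 20.2 / 67.3 × 100 = 30.01
Total dependency ratio = (12.5 + 20.2) / 67.3 × 100 = 32.7 / 67.3 × 100 = 48.59

Youth dependency ratio: 18.57
Old-age dependency ratio: 30.01
Total dependency ratio: 48.59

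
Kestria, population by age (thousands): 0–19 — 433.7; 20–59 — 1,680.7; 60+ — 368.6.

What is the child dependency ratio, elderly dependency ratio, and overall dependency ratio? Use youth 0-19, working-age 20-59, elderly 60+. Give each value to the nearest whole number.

Youth dependency ratio: 26
Old-age dependency ratio: 22
Total dependency ratio: 48

Youth dependency ratio = 433.7 / 1,680.7 × 100 = 26
Old-age dependency ratio = 368.6 / 1,680.7 × 100 = 22
Total dependency ratio = (433.7 + 368.6) / 1,680.7 × 100 = 802.3 / 1,680.7 × 100 = 48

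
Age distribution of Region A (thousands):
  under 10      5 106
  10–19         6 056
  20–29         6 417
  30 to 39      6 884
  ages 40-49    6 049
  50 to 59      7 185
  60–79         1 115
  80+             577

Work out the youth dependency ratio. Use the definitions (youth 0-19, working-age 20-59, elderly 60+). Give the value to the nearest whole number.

Youth dependency ratio: 42

0–19: 5 106 + 6 056 = 11 162
20–59: 6 417 + 6 884 + 6 049 + 7 185 = 26 535
60+: 1 115 + 577 = 1 692
Youth dependency ratio = 11 162 / 26 535 × 100 = 42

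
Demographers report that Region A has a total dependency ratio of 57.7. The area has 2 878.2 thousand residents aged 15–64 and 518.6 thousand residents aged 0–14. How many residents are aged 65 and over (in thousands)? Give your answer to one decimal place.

Aged 65 and over: 1 142.1

Total dependency ratio = (youth + elderly) / working-age × 100
57.7 = (518.6 + E) / 2 878.2 × 100
⇒ 1 142.1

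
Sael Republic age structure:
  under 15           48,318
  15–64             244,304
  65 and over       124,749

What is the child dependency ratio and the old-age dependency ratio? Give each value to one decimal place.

Youth dependency ratio = 48,318 / 244,304 × 100 = 19.8
Old-age dependency ratio = 124,749 / 244,304 × 100 = 51.1

Youth dependency ratio: 19.8
Old-age dependency ratio: 51.1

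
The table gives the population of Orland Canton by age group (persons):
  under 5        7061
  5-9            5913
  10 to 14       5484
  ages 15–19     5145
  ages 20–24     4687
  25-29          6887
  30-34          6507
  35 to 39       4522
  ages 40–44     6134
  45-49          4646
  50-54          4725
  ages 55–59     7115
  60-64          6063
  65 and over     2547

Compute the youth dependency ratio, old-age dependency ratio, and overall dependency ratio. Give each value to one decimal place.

0–14: 7061 + 5913 + 5484 = 18458
15–64: 5145 + 4687 + 6887 + 6507 + 4522 + 6134 + 4646 + 4725 + 7115 + 6063 = 56431
65+: 2547
Youth dependency ratio = 18458 / 56431 × 100 = 32.7
Old-age dependency ratio = 2547 / 56431 × 100 = 4.5
Total dependency ratio = (18458 + 2547) / 56431 × 100 = 21005 / 56431 × 100 = 37.2

Youth dependency ratio: 32.7
Old-age dependency ratio: 4.5
Total dependency ratio: 37.2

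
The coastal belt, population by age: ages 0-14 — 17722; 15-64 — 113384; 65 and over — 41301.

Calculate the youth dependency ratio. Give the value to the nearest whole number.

Youth dependency ratio: 16

Youth dependency ratio = 17722 / 113384 × 100 = 16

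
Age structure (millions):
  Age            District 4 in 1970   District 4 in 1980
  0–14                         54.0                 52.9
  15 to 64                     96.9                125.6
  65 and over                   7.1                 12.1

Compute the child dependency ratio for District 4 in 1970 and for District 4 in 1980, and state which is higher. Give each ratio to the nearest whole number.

District 4 in 1970: 56
District 4 in 1980: 42
Higher: District 4 in 1970

District 4 in 1970: 54.0 / 96.9 × 100 = 56
District 4 in 1980: 52.9 / 125.6 × 100 = 42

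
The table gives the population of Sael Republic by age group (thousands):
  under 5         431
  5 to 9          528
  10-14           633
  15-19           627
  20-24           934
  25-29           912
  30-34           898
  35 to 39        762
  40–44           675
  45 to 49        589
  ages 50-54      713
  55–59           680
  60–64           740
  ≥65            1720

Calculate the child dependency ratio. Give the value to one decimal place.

0–14: 431 + 528 + 633 = 1592
15–64: 627 + 934 + 912 + 898 + 762 + 675 + 589 + 713 + 680 + 740 = 7530
65+: 1720
Youth dependency ratio = 1592 / 7530 × 100 = 21.1

Youth dependency ratio: 21.1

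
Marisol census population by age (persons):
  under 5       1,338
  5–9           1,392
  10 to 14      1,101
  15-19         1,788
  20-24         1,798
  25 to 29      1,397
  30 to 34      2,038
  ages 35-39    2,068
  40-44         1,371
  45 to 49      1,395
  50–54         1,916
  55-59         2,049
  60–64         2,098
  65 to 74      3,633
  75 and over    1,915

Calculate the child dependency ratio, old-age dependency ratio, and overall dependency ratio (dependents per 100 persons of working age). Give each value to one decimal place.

Youth dependency ratio: 21.4
Old-age dependency ratio: 31.0
Total dependency ratio: 52.3

0–14: 1,338 + 1,392 + 1,101 = 3,831
15–64: 1,788 + 1,798 + 1,397 + 2,038 + 2,068 + 1,371 + 1,395 + 1,916 + 2,049 + 2,098 = 17,918
65+: 3,633 + 1,915 = 5,548
Youth dependency ratio = 3,831 / 17,918 × 100 = 21.4
Old-age dependency ratio = 5,548 / 17,918 × 100 = 31.0
Total dependency ratio = (3,831 + 5,548) / 17,918 × 100 = 9,379 / 17,918 × 100 = 52.3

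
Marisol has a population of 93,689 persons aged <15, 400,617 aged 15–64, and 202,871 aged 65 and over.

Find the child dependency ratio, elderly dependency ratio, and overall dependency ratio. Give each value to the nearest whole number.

Youth dependency ratio: 23
Old-age dependency ratio: 51
Total dependency ratio: 74

Youth dependency ratio = 93,689 / 400,617 × 100 = 23
Old-age dependency ratio = 202,871 / 400,617 × 100 = 51
Total dependency ratio = (93,689 + 202,871) / 400,617 × 100 = 296,560 / 400,617 × 100 = 74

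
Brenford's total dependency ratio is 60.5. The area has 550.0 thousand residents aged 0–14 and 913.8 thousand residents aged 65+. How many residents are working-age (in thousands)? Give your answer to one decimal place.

Total dependency ratio = (youth + elderly) / working-age × 100
60.5 = (550.0 + 913.8) / W × 100
⇒ 2 419.5

Working-age: 2 419.5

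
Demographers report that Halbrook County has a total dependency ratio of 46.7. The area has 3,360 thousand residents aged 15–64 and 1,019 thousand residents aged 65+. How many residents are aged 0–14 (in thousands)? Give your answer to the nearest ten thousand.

Aged 0–14: 550

Total dependency ratio = (youth + elderly) / working-age × 100
46.7 = (Y + 1,019) / 3,360 × 100
⇒ 550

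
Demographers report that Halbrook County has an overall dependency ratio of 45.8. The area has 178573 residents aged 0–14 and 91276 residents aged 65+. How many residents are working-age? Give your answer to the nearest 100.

Working-age: 589200

Total dependency ratio = (youth + elderly) / working-age × 100
45.8 = (178573 + 91276) / W × 100
⇒ 589200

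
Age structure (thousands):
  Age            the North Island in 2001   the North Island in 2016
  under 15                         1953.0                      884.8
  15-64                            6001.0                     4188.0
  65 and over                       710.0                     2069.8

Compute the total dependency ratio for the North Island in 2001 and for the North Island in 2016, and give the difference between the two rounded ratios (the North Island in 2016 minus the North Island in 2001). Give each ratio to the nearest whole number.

the North Island in 2001: (1953.0 + 710.0) / 6001.0 × 100 = 2663.0 / 6001.0 × 100 = 44
the North Island in 2016: (884.8 + 2069.8) / 4188.0 × 100 = 2954.6 / 4188.0 × 100 = 71

the North Island in 2001: 44
the North Island in 2016: 71
Difference: +27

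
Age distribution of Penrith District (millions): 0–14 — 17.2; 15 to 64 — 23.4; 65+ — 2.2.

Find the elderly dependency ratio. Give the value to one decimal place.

Old-age dependency ratio = 2.2 / 23.4 × 100 = 9.4

Old-age dependency ratio: 9.4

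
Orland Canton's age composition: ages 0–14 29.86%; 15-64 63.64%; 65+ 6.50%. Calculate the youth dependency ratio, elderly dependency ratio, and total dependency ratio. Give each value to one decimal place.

Youth dependency ratio: 46.9
Old-age dependency ratio: 10.2
Total dependency ratio: 57.1

Youth dependency ratio = 29.86 / 63.64 × 100 = 46.9
Old-age dependency ratio = 6.50 / 63.64 × 100 = 10.2
Total dependency ratio = (29.86 + 6.50) / 63.64 × 100 = 36.36 / 63.64 × 100 = 57.1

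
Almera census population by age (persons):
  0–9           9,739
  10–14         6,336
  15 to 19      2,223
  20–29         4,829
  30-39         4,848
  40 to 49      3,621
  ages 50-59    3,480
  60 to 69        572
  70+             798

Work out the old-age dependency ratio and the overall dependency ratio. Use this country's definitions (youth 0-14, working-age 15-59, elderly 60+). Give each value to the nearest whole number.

Old-age dependency ratio: 7
Total dependency ratio: 92

0–14: 9,739 + 6,336 = 16,075
15–59: 2,223 + 4,829 + 4,848 + 3,621 + 3,480 = 19,001
60+: 572 + 798 = 1,370
Old-age dependency ratio = 1,370 / 19,001 × 100 = 7
Total dependency ratio = (16,075 + 1,370) / 19,001 × 100 = 17,445 / 19,001 × 100 = 92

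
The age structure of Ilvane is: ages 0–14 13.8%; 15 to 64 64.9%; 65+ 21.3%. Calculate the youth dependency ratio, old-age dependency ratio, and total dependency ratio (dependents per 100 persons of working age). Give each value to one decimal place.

Youth dependency ratio: 21.3
Old-age dependency ratio: 32.8
Total dependency ratio: 54.1

Youth dependency ratio = 13.8 / 64.9 × 100 = 21.3
Old-age dependency ratio = 21.3 / 64.9 × 100 = 32.8
Total dependency ratio = (13.8 + 21.3) / 64.9 × 100 = 35.1 / 64.9 × 100 = 54.1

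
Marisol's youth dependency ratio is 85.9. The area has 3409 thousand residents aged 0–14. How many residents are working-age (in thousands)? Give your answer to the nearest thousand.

Working-age: 3969

Youth dependency ratio = youth / working-age × 100
85.9 = 3409 / W × 100
⇒ 3969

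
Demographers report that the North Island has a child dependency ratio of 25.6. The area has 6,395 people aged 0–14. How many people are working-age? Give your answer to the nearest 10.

Working-age: 24,980

Youth dependency ratio = youth / working-age × 100
25.6 = 6,395 / W × 100
⇒ 24,980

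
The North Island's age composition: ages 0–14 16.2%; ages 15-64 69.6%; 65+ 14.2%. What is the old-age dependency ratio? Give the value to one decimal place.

Old-age dependency ratio: 20.4

Old-age dependency ratio = 14.2 / 69.6 × 100 = 20.4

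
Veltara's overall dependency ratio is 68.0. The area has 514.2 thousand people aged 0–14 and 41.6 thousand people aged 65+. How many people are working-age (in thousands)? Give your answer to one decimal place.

Total dependency ratio = (youth + elderly) / working-age × 100
68.0 = (514.2 + 41.6) / W × 100
⇒ 817.4

Working-age: 817.4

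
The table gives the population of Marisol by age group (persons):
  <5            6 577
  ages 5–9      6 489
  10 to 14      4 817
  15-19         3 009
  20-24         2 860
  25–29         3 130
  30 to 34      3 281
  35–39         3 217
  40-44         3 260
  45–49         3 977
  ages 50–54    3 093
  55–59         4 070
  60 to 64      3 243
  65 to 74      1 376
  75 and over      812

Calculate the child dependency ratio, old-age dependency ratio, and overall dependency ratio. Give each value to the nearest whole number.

Youth dependency ratio: 54
Old-age dependency ratio: 7
Total dependency ratio: 61

0–14: 6 577 + 6 489 + 4 817 = 17 883
15–64: 3 009 + 2 860 + 3 130 + 3 281 + 3 217 + 3 260 + 3 977 + 3 093 + 4 070 + 3 243 = 33 140
65+: 1 376 + 812 = 2 188
Youth dependency ratio = 17 883 / 33 140 × 100 = 54
Old-age dependency ratio = 2 188 / 33 140 × 100 = 7
Total dependency ratio = (17 883 + 2 188) / 33 140 × 100 = 20 071 / 33 140 × 100 = 61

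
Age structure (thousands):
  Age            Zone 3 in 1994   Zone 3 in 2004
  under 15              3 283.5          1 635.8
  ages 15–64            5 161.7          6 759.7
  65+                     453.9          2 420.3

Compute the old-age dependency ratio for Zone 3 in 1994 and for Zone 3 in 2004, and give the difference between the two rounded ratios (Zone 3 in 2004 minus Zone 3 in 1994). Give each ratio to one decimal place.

Zone 3 in 1994: 453.9 / 5 161.7 × 100 = 8.8
Zone 3 in 2004: 2 420.3 / 6 759.7 × 100 = 35.8

Zone 3 in 1994: 8.8
Zone 3 in 2004: 35.8
Difference: +27.0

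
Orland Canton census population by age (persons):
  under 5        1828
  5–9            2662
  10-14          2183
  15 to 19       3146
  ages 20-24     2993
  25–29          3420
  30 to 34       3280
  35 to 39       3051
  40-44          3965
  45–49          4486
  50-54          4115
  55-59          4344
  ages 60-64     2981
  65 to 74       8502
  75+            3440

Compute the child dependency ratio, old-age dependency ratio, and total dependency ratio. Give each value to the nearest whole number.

0–14: 1828 + 2662 + 2183 = 6673
15–64: 3146 + 2993 + 3420 + 3280 + 3051 + 3965 + 4486 + 4115 + 4344 + 2981 = 35781
65+: 8502 + 3440 = 11942
Youth dependency ratio = 6673 / 35781 × 100 = 19
Old-age dependency ratio = 11942 / 35781 × 100 = 33
Total dependency ratio = (6673 + 11942) / 35781 × 100 = 18615 / 35781 × 100 = 52

Youth dependency ratio: 19
Old-age dependency ratio: 33
Total dependency ratio: 52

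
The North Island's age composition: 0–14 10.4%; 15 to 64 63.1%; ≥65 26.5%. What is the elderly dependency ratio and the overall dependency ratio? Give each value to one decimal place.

Old-age dependency ratio: 42.0
Total dependency ratio: 58.5

Old-age dependency ratio = 26.5 / 63.1 × 100 = 42.0
Total dependency ratio = (10.4 + 26.5) / 63.1 × 100 = 36.9 / 63.1 × 100 = 58.5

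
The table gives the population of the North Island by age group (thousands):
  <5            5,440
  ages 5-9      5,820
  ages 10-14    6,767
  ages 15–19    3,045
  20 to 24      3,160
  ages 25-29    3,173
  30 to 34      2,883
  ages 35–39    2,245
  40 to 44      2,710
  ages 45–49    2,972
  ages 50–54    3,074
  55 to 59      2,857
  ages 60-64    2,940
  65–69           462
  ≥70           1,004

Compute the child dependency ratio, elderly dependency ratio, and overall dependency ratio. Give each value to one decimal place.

Youth dependency ratio: 62.0
Old-age dependency ratio: 5.0
Total dependency ratio: 67.1

0–14: 5,440 + 5,820 + 6,767 = 18,027
15–64: 3,045 + 3,160 + 3,173 + 2,883 + 2,245 + 2,710 + 2,972 + 3,074 + 2,857 + 2,940 = 29,059
65+: 462 + 1,004 = 1,466
Youth dependency ratio = 18,027 / 29,059 × 100 = 62.0
Old-age dependency ratio = 1,466 / 29,059 × 100 = 5.0
Total dependency ratio = (18,027 + 1,466) / 29,059 × 100 = 19,493 / 29,059 × 100 = 67.1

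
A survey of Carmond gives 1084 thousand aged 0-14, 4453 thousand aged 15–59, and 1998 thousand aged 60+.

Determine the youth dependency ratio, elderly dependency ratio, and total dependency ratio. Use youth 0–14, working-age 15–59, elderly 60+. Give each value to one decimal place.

Youth dependency ratio = 1084 / 4453 × 100 = 24.3
Old-age dependency ratio = 1998 / 4453 × 100 = 44.9
Total dependency ratio = (1084 + 1998) / 4453 × 100 = 3082 / 4453 × 100 = 69.2

Youth dependency ratio: 24.3
Old-age dependency ratio: 44.9
Total dependency ratio: 69.2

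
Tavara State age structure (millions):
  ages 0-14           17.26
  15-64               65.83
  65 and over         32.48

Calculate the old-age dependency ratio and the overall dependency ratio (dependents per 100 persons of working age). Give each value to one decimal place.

Old-age dependency ratio = 32.48 / 65.83 × 100 = 49.3
Total dependency ratio = (17.26 + 32.48) / 65.83 × 100 = 49.74 / 65.83 × 100 = 75.6

Old-age dependency ratio: 49.3
Total dependency ratio: 75.6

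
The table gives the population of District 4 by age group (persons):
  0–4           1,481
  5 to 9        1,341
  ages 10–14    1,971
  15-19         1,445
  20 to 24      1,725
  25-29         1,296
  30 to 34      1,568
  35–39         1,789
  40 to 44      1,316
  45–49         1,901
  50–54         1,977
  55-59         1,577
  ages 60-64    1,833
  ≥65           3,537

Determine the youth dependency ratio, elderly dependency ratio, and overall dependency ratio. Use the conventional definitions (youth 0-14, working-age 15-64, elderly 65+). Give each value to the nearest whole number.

0–14: 1,481 + 1,341 + 1,971 = 4,793
15–64: 1,445 + 1,725 + 1,296 + 1,568 + 1,789 + 1,316 + 1,901 + 1,977 + 1,577 + 1,833 = 16,427
65+: 3,537
Youth dependency ratio = 4,793 / 16,427 × 100 = 29
Old-age dependency ratio = 3,537 / 16,427 × 100 = 22
Total dependency ratio = (4,793 + 3,537) / 16,427 × 100 = 8,330 / 16,427 × 100 = 51

Youth dependency ratio: 29
Old-age dependency ratio: 22
Total dependency ratio: 51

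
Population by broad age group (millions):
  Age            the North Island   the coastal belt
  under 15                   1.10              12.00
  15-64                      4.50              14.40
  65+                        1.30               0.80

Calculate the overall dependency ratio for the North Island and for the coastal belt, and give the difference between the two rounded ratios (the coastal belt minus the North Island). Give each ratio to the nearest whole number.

the North Island: 53
the coastal belt: 89
Difference: +36

the North Island: (1.10 + 1.30) / 4.50 × 100 = 2.40 / 4.50 × 100 = 53
the coastal belt: (12.00 + 0.80) / 14.40 × 100 = 12.80 / 14.40 × 100 = 89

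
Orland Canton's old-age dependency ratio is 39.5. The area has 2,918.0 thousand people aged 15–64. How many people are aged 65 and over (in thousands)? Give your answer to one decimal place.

Aged 65 and over: 1,152.6

Old-age dependency ratio = elderly / working-age × 100
39.5 = E / 2,918.0 × 100
⇒ 1,152.6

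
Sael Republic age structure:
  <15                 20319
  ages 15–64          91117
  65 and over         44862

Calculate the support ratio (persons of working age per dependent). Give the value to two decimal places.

Support ratio: 1.40

Support ratio = 91117 / (20319 + 44862) = 91117 / 65181 = 1.40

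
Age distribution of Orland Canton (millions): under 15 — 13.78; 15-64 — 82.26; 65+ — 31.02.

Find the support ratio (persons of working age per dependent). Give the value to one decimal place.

Support ratio = 82.26 / (13.78 + 31.02) = 82.26 / 44.80 = 1.8

Support ratio: 1.8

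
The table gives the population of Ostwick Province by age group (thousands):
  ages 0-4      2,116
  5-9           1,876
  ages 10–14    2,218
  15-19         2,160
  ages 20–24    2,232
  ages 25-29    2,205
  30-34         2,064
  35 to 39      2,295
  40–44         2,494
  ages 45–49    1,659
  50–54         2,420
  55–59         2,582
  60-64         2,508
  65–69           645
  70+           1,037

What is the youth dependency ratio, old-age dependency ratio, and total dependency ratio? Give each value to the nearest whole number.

0–14: 2,116 + 1,876 + 2,218 = 6,210
15–64: 2,160 + 2,232 + 2,205 + 2,064 + 2,295 + 2,494 + 1,659 + 2,420 + 2,582 + 2,508 = 22,619
65+: 645 + 1,037 = 1,682
Youth dependency ratio = 6,210 / 22,619 × 100 = 27
Old-age dependency ratio = 1,682 / 22,619 × 100 = 7
Total dependency ratio = (6,210 + 1,682) / 22,619 × 100 = 7,892 / 22,619 × 100 = 35

Youth dependency ratio: 27
Old-age dependency ratio: 7
Total dependency ratio: 35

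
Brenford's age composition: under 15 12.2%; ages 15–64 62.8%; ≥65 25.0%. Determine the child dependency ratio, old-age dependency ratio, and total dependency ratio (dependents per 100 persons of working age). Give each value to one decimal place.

Youth dependency ratio = 12.2 / 62.8 × 100 = 19.4
Old-age dependency ratio = 25.0 / 62.8 × 100 = 39.8
Total dependency ratio = (12.2 + 25.0) / 62.8 × 100 = 37.2 / 62.8 × 100 = 59.2

Youth dependency ratio: 19.4
Old-age dependency ratio: 39.8
Total dependency ratio: 59.2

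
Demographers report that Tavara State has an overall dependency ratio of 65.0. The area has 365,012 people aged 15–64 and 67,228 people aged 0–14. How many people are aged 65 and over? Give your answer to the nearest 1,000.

Total dependency ratio = (youth + elderly) / working-age × 100
65.0 = (67,228 + E) / 365,012 × 100
⇒ 170,000

Aged 65 and over: 170,000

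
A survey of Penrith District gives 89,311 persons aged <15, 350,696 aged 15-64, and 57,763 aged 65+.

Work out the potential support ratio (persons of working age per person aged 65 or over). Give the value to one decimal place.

Potential support ratio: 6.1

Potential support ratio = 350,696 / 57,763 = 6.1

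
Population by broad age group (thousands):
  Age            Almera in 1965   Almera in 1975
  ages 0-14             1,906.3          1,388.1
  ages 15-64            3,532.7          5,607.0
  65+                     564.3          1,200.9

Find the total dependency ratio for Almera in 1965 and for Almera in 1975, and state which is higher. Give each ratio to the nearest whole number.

Almera in 1965: 70
Almera in 1975: 46
Higher: Almera in 1965

Almera in 1965: (1,906.3 + 564.3) / 3,532.7 × 100 = 2,470.6 / 3,532.7 × 100 = 70
Almera in 1975: (1,388.1 + 1,200.9) / 5,607.0 × 100 = 2,589.0 / 5,607.0 × 100 = 46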